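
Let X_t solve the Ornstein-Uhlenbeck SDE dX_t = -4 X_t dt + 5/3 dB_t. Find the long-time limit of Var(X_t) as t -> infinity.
lim Var(X_t) = 25/72

The OU SDE dX = -theta X dt + sigma dB admits the integrating factor exp(theta t): d(exp(theta t) X_t) = sigma exp(theta t) dB_t. Integrating from 0 to t gives X_t = x_0 * exp(-theta t) + sigma * int_0^t exp(-theta (t-s)) dB_s for any initial x_0. The Itô integral has variance (by the Itô isometry) sigma^2 * int_0^t exp(-2 theta (t - s)) ds = sigma^2 * (1 - exp(-2 theta t)) / (2 theta), independent of x_0.
With theta = 4, sigma = 5/3:
  Var(X_t) = (5/3)^2 * (1 - exp(-2*4 t)) / (2 * 4) = 25/72 - 25*exp(-8*t)/72.
As t -> infinity, exp(-2*4 t) -> 0, so the stationary variance is sigma^2 / (2 theta) = 25/72.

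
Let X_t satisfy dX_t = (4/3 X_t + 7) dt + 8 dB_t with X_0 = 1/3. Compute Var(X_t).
Var(X_t) = 24*exp(8*t/3) - 24

The variance V(t) = Var(X_t) satisfies V'(t) = 2 a V(t) + c^2 with V(0) = 0 (drift coefficient is linear in X, diffusion is constant). With a = 4/3, c = 8, the solution is
  V(t) = (c^2 / (2 a)) * (exp(2 a t) - 1)
       = (8^2 / (2*(4/3))) * (exp((8/3) t) - 1)
       = 24*exp(8*t/3) - 24.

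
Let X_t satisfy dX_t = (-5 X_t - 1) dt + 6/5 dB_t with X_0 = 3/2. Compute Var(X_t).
Var(X_t) = 18/125 - 18*exp(-10*t)/125

The variance V(t) = Var(X_t) satisfies V'(t) = 2 a V(t) + c^2 with V(0) = 0 (drift coefficient is linear in X, diffusion is constant). With a = -5, c = 6/5, the solution is
  V(t) = (c^2 / (2 a)) * (exp(2 a t) - 1)
       = ((6/5)^2 / (2*(-5))) * (exp((-10) t) - 1)
       = 18/125 - 18*exp(-10*t)/125.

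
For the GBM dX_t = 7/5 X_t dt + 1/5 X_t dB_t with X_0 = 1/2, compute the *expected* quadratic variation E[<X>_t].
E[<X>_t] = exp(71*t/25)/284 - 1/284

<X>_t = int_0^t ((1/5) * X_s)^2 ds. Taking expectation inside the integral: E[<X>_t] = (1/5)^2 * int_0^t E[X_s^2] ds. For GBM, E[X_s^2] = x_0^2 * exp((2 mu + sigma^2) s). Integrating:
  E[<X>_t] = (1/5)^2 * (1/2)^2 * (exp((2*(7/5) + (1/5)^2) t) - 1) / (2*(7/5) + (1/5)^2)
           = (1/5)^2 * (1/2)^2 * (exp((71/25) t) - 1) / (71/25) = exp(71*t/25)/284 - 1/284.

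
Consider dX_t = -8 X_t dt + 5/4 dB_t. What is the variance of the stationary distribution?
lim Var(X_t) = 25/256

The OU SDE dX = -theta X dt + sigma dB admits the integrating factor exp(theta t): d(exp(theta t) X_t) = sigma exp(theta t) dB_t. Integrating from 0 to t gives X_t = x_0 * exp(-theta t) + sigma * int_0^t exp(-theta (t-s)) dB_s for any initial x_0. The Itô integral has variance (by the Itô isometry) sigma^2 * int_0^t exp(-2 theta (t - s)) ds = sigma^2 * (1 - exp(-2 theta t)) / (2 theta), independent of x_0.
With theta = 8, sigma = 5/4:
  Var(X_t) = (5/4)^2 * (1 - exp(-2*8 t)) / (2 * 8) = 25/256 - 25*exp(-16*t)/256.
As t -> infinity, exp(-2*8 t) -> 0, so the stationary variance is sigma^2 / (2 theta) = 25/256.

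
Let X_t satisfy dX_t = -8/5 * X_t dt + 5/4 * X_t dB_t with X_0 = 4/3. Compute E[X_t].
E[X_t] = 4*exp(-8*t/5)/3

For GBM dX = mu X dt + sigma X dB with X_0 = x_0, apply Itô to Y = log X: dY = (mu - sigma^2/2) dt + sigma dB, so Y_t = log(x_0) + (mu - sigma^2/2) t + sigma B_t and hence X_t = x_0 * exp((mu - sigma^2/2) t + sigma B_t).
With mu = -8/5, sigma = 5/4, x_0 = 4/3, this gives:
  X_t = 4/3 * exp((-381/160) * t + (5/4) * B_t).
Since sigma*B_t ~ Normal(0, sigma^2 t), E[exp(sigma*B_t)] = exp(sigma^2 t / 2); so E[X_t] = x_0 * exp((mu - sigma^2/2) t) * exp(sigma^2 t / 2) = x_0 * exp(mu t) = 4*exp(-8*t/5)/3.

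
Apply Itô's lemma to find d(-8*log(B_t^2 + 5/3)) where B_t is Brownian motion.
d(-8*log(B_t^2 + 5/3)) = (24*(3*B_t^2 - 5)/(3*B_t^2 + 5)^2) dt + (-48*B_t/(3*B_t^2 + 5)) dB_t

Itô's formula for f(B_t) gives d f(B_t) = f'(B_t) dB_t + (1/2) f''(B_t) dt. Compute derivatives of f(x) = -8*log(x^2 + 5/3):
  f'(x)  = -48*x/(3*x^2 + 5)
  f''(x) = 48*(3*x^2 - 5)/(3*x^2 + 5)^2
Substitute x = B_t and multiply the f'' term by 1/2:
  drift     = (1/2) * (48*(3*x^2 - 5)/(3*x^2 + 5)^2) evaluated at B_t = 24*(3*B_t^2 - 5)/(3*B_t^2 + 5)^2
  diffusion = (-48*x/(3*x^2 + 5)) evaluated at B_t = -48*B_t/(3*B_t^2 + 5)
Therefore d(-8*log(B_t^2 + 5/3)) = (24*(3*B_t^2 - 5)/(3*B_t^2 + 5)^2) dt + (-48*B_t/(3*B_t^2 + 5)) dB_t.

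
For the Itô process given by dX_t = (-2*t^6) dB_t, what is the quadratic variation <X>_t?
<X>_t = 4*t^13/13

For an Itô process dX_t = a(t) dt + b(t) dB_t, the quadratic variation is <X>_t = int_0^t b(s)^2 ds (the drift term does not contribute). Here b(s) = -2*s^6, so
  b(s)^2 = 4*s^12.
Integrating from 0 to t:
  <X>_t = int_0^t (4*s^12) ds = 4*t^13/13.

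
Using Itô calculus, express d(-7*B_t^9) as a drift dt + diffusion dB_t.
d(-7*B_t^9) = (-252*B_t^7) dt + (-63*B_t^8) dB_t

Itô's formula for f(B_t) gives d f(B_t) = f'(B_t) dB_t + (1/2) f''(B_t) dt. Compute derivatives of f(x) = -7*x^9:
  f'(x)  = -63*x^8
  f''(x) = -504*x^7
Substitute x = B_t and multiply the f'' term by 1/2:
  drift     = (1/2) * (-504*x^7) evaluated at B_t = -252*B_t^7
  diffusion = (-63*x^8) evaluated at B_t = -63*B_t^8
Therefore d(-7*B_t^9) = (-252*B_t^7) dt + (-63*B_t^8) dB_t.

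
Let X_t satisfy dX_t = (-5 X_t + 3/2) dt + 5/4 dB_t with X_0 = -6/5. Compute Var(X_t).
Var(X_t) = 5/32 - 5*exp(-10*t)/32

The variance V(t) = Var(X_t) satisfies V'(t) = 2 a V(t) + c^2 with V(0) = 0 (drift coefficient is linear in X, diffusion is constant). With a = -5, c = 5/4, the solution is
  V(t) = (c^2 / (2 a)) * (exp(2 a t) - 1)
       = ((5/4)^2 / (2*(-5))) * (exp((-10) t) - 1)
       = 5/32 - 5*exp(-10*t)/32.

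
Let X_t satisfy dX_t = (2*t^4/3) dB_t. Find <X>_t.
<X>_t = 4*t^9/81

For an Itô process dX_t = a(t) dt + b(t) dB_t, the quadratic variation is <X>_t = int_0^t b(s)^2 ds (the drift term does not contribute). Here b(s) = 2*s^4/3, so
  b(s)^2 = 4*s^8/9.
Integrating from 0 to t:
  <X>_t = int_0^t (4*s^8/9) ds = 4*t^9/81.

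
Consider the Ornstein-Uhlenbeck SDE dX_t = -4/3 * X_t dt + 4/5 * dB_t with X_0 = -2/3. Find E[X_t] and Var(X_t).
E[X_t] = -2*exp(-4*t/3)/3; Var(X_t) = 6/25 - 6*exp(-8*t/3)/25

The OU SDE dX = -theta X dt + sigma dB admits the integrating factor exp(theta t): d(exp(theta t) X_t) = sigma exp(theta t) dB_t. Integrating from 0 to t:
  X_t = x_0 * exp(-theta t) + sigma * int_0^t exp(-theta (t-s)) dB_s.
The Itô integral has mean 0 and (by the Itô isometry) variance sigma^2 * int_0^t exp(-2 theta (t - s)) ds = sigma^2 * (1 - exp(-2 theta t)) / (2 theta).
With theta = 4/3, sigma = 4/5, x_0 = -2/3:
  E[X_t] = -2/3 * exp(-4/3 t) = -2*exp(-4*t/3)/3
  Var(X_t) = (4/5)^2 * (1 - exp(-2*4/3 t)) / (2 * 4/3) = 6/25 - 6*exp(-8*t/3)/25.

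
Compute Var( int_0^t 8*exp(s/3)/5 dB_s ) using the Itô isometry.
Var = 96*exp(2*t/3)/25 - 96/25

The Itô integral of a deterministic integrand f(s) has mean 0 because each increment f(s) * (B_{s+ds} - B_s) has mean 0. By the Itô isometry:
  Var( int_0^t f(s) dB_s ) = E[ (int_0^t f(s) dB_s)^2 ] = int_0^t f(s)^2 ds.
Here f(s) = 8*exp(s/3)/5, so f(s)^2 = 64*exp(2*s/3)/25. Integrate:
  int_0^t (64*exp(2*s/3)/25) ds = 96*exp(2*t/3)/25 - 96/25.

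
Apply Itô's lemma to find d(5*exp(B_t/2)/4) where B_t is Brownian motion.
d(5*exp(B_t/2)/4) = (5*exp(B_t/2)/32) dt + (5*exp(B_t/2)/8) dB_t

Itô's formula for f(B_t) gives d f(B_t) = f'(B_t) dB_t + (1/2) f''(B_t) dt. Compute derivatives of f(x) = 5*exp(x/2)/4:
  f'(x)  = 5*exp(x/2)/8
  f''(x) = 5*exp(x/2)/16
Substitute x = B_t and multiply the f'' term by 1/2:
  drift     = (1/2) * (5*exp(x/2)/16) evaluated at B_t = 5*exp(B_t/2)/32
  diffusion = (5*exp(x/2)/8) evaluated at B_t = 5*exp(B_t/2)/8
Therefore d(5*exp(B_t/2)/4) = (5*exp(B_t/2)/32) dt + (5*exp(B_t/2)/8) dB_t.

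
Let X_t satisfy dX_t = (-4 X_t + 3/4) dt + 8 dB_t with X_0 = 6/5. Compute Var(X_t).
Var(X_t) = 8 - 8*exp(-8*t)

The variance V(t) = Var(X_t) satisfies V'(t) = 2 a V(t) + c^2 with V(0) = 0 (drift coefficient is linear in X, diffusion is constant). With a = -4, c = 8, the solution is
  V(t) = (c^2 / (2 a)) * (exp(2 a t) - 1)
       = (8^2 / (2*(-4))) * (exp((-8) t) - 1)
       = 8 - 8*exp(-8*t).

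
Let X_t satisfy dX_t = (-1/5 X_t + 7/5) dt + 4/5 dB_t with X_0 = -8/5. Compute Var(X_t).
Var(X_t) = 8/5 - 8*exp(-2*t/5)/5

The variance V(t) = Var(X_t) satisfies V'(t) = 2 a V(t) + c^2 with V(0) = 0 (drift coefficient is linear in X, diffusion is constant). With a = -1/5, c = 4/5, the solution is
  V(t) = (c^2 / (2 a)) * (exp(2 a t) - 1)
       = ((4/5)^2 / (2*(-1/5))) * (exp((-2/5) t) - 1)
       = 8/5 - 8*exp(-2*t/5)/5.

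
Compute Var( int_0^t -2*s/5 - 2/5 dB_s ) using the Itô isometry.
Var = 4*t*(t^2 + 3*t + 3)/75

The Itô integral of a deterministic integrand f(s) has mean 0 because each increment f(s) * (B_{s+ds} - B_s) has mean 0. By the Itô isometry:
  Var( int_0^t f(s) dB_s ) = E[ (int_0^t f(s) dB_s)^2 ] = int_0^t f(s)^2 ds.
Here f(s) = -2*s/5 - 2/5, so f(s)^2 = 4*(s + 1)^2/25. Integrate:
  int_0^t (4*(s + 1)^2/25) ds = 4*t*(t^2 + 3*t + 3)/75.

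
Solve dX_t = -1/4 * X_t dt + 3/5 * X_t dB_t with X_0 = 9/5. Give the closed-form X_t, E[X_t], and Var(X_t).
X_t = 9/5 * exp((-43/100) t + (3/5) B_t); E[X_t] = 9*exp(-t/4)/5; Var(X_t) = (81*exp(9*t/25) - 81)*exp(-t/2)/25

For GBM dX = mu X dt + sigma X dB with X_0 = x_0, apply Itô to Y = log X: dY = (mu - sigma^2/2) dt + sigma dB, so Y_t = log(x_0) + (mu - sigma^2/2) t + sigma B_t and hence X_t = x_0 * exp((mu - sigma^2/2) t + sigma B_t).
With mu = -1/4, sigma = 3/5, x_0 = 9/5, this gives:
  X_t = 9/5 * exp((-43/100) * t + (3/5) * B_t).
Since sigma*B_t ~ Normal(0, sigma^2 t), E[exp(sigma*B_t)] = exp(sigma^2 t / 2); so E[X_t] = x_0 * exp((mu - sigma^2/2) t) * exp(sigma^2 t / 2) = x_0 * exp(mu t) = 9*exp(-t/4)/5.
Var(X_t) = E[X_t^2] - (E[X_t])^2 = x_0^2 * exp(2 mu t) * (exp(sigma^2 t) - 1) = (81*exp(9*t/25) - 81)*exp(-t/2)/25.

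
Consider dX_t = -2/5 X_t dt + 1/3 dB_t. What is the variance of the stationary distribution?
lim Var(X_t) = 5/36

The OU SDE dX = -theta X dt + sigma dB admits the integrating factor exp(theta t): d(exp(theta t) X_t) = sigma exp(theta t) dB_t. Integrating from 0 to t gives X_t = x_0 * exp(-theta t) + sigma * int_0^t exp(-theta (t-s)) dB_s for any initial x_0. The Itô integral has variance (by the Itô isometry) sigma^2 * int_0^t exp(-2 theta (t - s)) ds = sigma^2 * (1 - exp(-2 theta t)) / (2 theta), independent of x_0.
With theta = 2/5, sigma = 1/3:
  Var(X_t) = (1/3)^2 * (1 - exp(-2*2/5 t)) / (2 * 2/5) = 5/36 - 5*exp(-4*t/5)/36.
As t -> infinity, exp(-2*2/5 t) -> 0, so the stationary variance is sigma^2 / (2 theta) = 5/36.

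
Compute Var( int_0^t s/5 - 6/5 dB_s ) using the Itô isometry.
Var = t*(t^2 - 18*t + 108)/75

The Itô integral of a deterministic integrand f(s) has mean 0 because each increment f(s) * (B_{s+ds} - B_s) has mean 0. By the Itô isometry:
  Var( int_0^t f(s) dB_s ) = E[ (int_0^t f(s) dB_s)^2 ] = int_0^t f(s)^2 ds.
Here f(s) = s/5 - 6/5, so f(s)^2 = (s - 6)^2/25. Integrate:
  int_0^t ((s - 6)^2/25) ds = t*(t^2 - 18*t + 108)/75.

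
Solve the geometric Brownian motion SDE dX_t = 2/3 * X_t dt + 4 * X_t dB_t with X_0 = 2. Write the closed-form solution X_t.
X_t = 2 * exp((-22/3) * t + (4) * B_t)

For GBM dX = mu X dt + sigma X dB with X_0 = x_0, apply Itô to Y = log X: dY = (mu - sigma^2/2) dt + sigma dB, so Y_t = log(x_0) + (mu - sigma^2/2) t + sigma B_t and hence X_t = x_0 * exp((mu - sigma^2/2) t + sigma B_t).
With mu = 2/3, sigma = 4, x_0 = 2, this gives:
  X_t = 2 * exp((-22/3) * t + (4) * B_t).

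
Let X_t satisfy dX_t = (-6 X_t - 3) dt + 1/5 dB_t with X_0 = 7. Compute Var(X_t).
Var(X_t) = 1/300 - exp(-12*t)/300

The variance V(t) = Var(X_t) satisfies V'(t) = 2 a V(t) + c^2 with V(0) = 0 (drift coefficient is linear in X, diffusion is constant). With a = -6, c = 1/5, the solution is
  V(t) = (c^2 / (2 a)) * (exp(2 a t) - 1)
       = ((1/5)^2 / (2*(-6))) * (exp((-12) t) - 1)
       = 1/300 - exp(-12*t)/300.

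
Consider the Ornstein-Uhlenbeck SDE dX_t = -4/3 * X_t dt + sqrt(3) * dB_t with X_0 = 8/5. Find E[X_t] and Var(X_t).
E[X_t] = 8*exp(-4*t/3)/5; Var(X_t) = 9/8 - 9*exp(-8*t/3)/8

The OU SDE dX = -theta X dt + sigma dB admits the integrating factor exp(theta t): d(exp(theta t) X_t) = sigma exp(theta t) dB_t. Integrating from 0 to t:
  X_t = x_0 * exp(-theta t) + sigma * int_0^t exp(-theta (t-s)) dB_s.
The Itô integral has mean 0 and (by the Itô isometry) variance sigma^2 * int_0^t exp(-2 theta (t - s)) ds = sigma^2 * (1 - exp(-2 theta t)) / (2 theta).
With theta = 4/3, sigma = sqrt(3), x_0 = 8/5:
  E[X_t] = 8/5 * exp(-4/3 t) = 8*exp(-4*t/3)/5
  Var(X_t) = (sqrt(3))^2 * (1 - exp(-2*4/3 t)) / (2 * 4/3) = 9/8 - 9*exp(-8*t/3)/8.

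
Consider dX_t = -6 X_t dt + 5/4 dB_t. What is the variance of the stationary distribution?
lim Var(X_t) = 25/192

The OU SDE dX = -theta X dt + sigma dB admits the integrating factor exp(theta t): d(exp(theta t) X_t) = sigma exp(theta t) dB_t. Integrating from 0 to t gives X_t = x_0 * exp(-theta t) + sigma * int_0^t exp(-theta (t-s)) dB_s for any initial x_0. The Itô integral has variance (by the Itô isometry) sigma^2 * int_0^t exp(-2 theta (t - s)) ds = sigma^2 * (1 - exp(-2 theta t)) / (2 theta), independent of x_0.
With theta = 6, sigma = 5/4:
  Var(X_t) = (5/4)^2 * (1 - exp(-2*6 t)) / (2 * 6) = 25/192 - 25*exp(-12*t)/192.
As t -> infinity, exp(-2*6 t) -> 0, so the stationary variance is sigma^2 / (2 theta) = 25/192.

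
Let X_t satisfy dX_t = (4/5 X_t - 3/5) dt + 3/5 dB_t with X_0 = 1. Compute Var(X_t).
Var(X_t) = 9*exp(8*t/5)/40 - 9/40

The variance V(t) = Var(X_t) satisfies V'(t) = 2 a V(t) + c^2 with V(0) = 0 (drift coefficient is linear in X, diffusion is constant). With a = 4/5, c = 3/5, the solution is
  V(t) = (c^2 / (2 a)) * (exp(2 a t) - 1)
       = ((3/5)^2 / (2*(4/5))) * (exp((8/5) t) - 1)
       = 9*exp(8*t/5)/40 - 9/40.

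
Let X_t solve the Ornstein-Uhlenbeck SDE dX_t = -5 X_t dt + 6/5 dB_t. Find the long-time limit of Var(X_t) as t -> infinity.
lim Var(X_t) = 18/125

The OU SDE dX = -theta X dt + sigma dB admits the integrating factor exp(theta t): d(exp(theta t) X_t) = sigma exp(theta t) dB_t. Integrating from 0 to t gives X_t = x_0 * exp(-theta t) + sigma * int_0^t exp(-theta (t-s)) dB_s for any initial x_0. The Itô integral has variance (by the Itô isometry) sigma^2 * int_0^t exp(-2 theta (t - s)) ds = sigma^2 * (1 - exp(-2 theta t)) / (2 theta), independent of x_0.
With theta = 5, sigma = 6/5:
  Var(X_t) = (6/5)^2 * (1 - exp(-2*5 t)) / (2 * 5) = 18/125 - 18*exp(-10*t)/125.
As t -> infinity, exp(-2*5 t) -> 0, so the stationary variance is sigma^2 / (2 theta) = 18/125.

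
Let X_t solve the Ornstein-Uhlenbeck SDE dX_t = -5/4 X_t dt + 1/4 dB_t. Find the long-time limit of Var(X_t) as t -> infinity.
lim Var(X_t) = 1/40

The OU SDE dX = -theta X dt + sigma dB admits the integrating factor exp(theta t): d(exp(theta t) X_t) = sigma exp(theta t) dB_t. Integrating from 0 to t gives X_t = x_0 * exp(-theta t) + sigma * int_0^t exp(-theta (t-s)) dB_s for any initial x_0. The Itô integral has variance (by the Itô isometry) sigma^2 * int_0^t exp(-2 theta (t - s)) ds = sigma^2 * (1 - exp(-2 theta t)) / (2 theta), independent of x_0.
With theta = 5/4, sigma = 1/4:
  Var(X_t) = (1/4)^2 * (1 - exp(-2*5/4 t)) / (2 * 5/4) = 1/40 - exp(-5*t/2)/40.
As t -> infinity, exp(-2*5/4 t) -> 0, so the stationary variance is sigma^2 / (2 theta) = 1/40.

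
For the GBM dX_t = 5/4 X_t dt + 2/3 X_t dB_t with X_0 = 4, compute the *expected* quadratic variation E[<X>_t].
E[<X>_t] = 128*exp(53*t/18)/53 - 128/53

<X>_t = int_0^t ((2/3) * X_s)^2 ds. Taking expectation inside the integral: E[<X>_t] = (2/3)^2 * int_0^t E[X_s^2] ds. For GBM, E[X_s^2] = x_0^2 * exp((2 mu + sigma^2) s). Integrating:
  E[<X>_t] = (2/3)^2 * 4^2 * (exp((2*(5/4) + (2/3)^2) t) - 1) / (2*(5/4) + (2/3)^2)
           = (2/3)^2 * 4^2 * (exp((53/18) t) - 1) / (53/18) = 128*exp(53*t/18)/53 - 128/53.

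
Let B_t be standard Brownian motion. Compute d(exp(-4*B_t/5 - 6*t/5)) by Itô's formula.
d(exp(-4*B_t/5 - 6*t/5)) = (-22*exp(-4*B_t/5 - 6*t/5)/25) dt + (-4*exp(-4*B_t/5 - 6*t/5)/5) dB_t

Itô's formula for f(t, x): d f(t, B_t) = (f_t + (1/2) f_xx) dt + f_x dB_t. Compute partials of f(t, x) = exp(-6*t/5 - 4*x/5):
  f_t(t,x)  = -6*exp(-6*t/5 - 4*x/5)/5
  f_x(t,x)  = -4*exp(-6*t/5 - 4*x/5)/5
  f_xx(t,x) = 16*exp(-6*t/5 - 4*x/5)/25
Assemble drift = f_t + (1/2) f_xx = -22*exp(-6*t/5 - 4*x/5)/25 and diffusion = f_x = -4*exp(-6*t/5 - 4*x/5)/5. Substituting x = B_t:
  d(exp(-4*B_t/5 - 6*t/5)) = (-22*exp(-4*B_t/5 - 6*t/5)/25) dt + (-4*exp(-4*B_t/5 - 6*t/5)/5) dB_t.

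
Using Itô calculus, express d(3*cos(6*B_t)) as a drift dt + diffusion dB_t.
d(3*cos(6*B_t)) = (-54*cos(6*B_t)) dt + (-18*sin(6*B_t)) dB_t

Itô's formula for f(B_t) gives d f(B_t) = f'(B_t) dB_t + (1/2) f''(B_t) dt. Compute derivatives of f(x) = 3*cos(6*x):
  f'(x)  = -18*sin(6*x)
  f''(x) = -108*cos(6*x)
Substitute x = B_t and multiply the f'' term by 1/2:
  drift     = (1/2) * (-108*cos(6*x)) evaluated at B_t = -54*cos(6*B_t)
  diffusion = (-18*sin(6*x)) evaluated at B_t = -18*sin(6*B_t)
Therefore d(3*cos(6*B_t)) = (-54*cos(6*B_t)) dt + (-18*sin(6*B_t)) dB_t.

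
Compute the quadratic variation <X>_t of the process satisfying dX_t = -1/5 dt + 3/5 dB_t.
<X>_t = 9*t/25

For an Itô process dX_t = a(t) dt + b(t) dB_t, the quadratic variation is <X>_t = int_0^t b(s)^2 ds (the drift term does not contribute). Here b(s) = 3/5, so
  b(s)^2 = 9/25.
Integrating from 0 to t:
  <X>_t = int_0^t (9/25) ds = 9*t/25.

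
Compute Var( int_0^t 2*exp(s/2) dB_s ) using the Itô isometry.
Var = 4*exp(t) - 4

The Itô integral of a deterministic integrand f(s) has mean 0 because each increment f(s) * (B_{s+ds} - B_s) has mean 0. By the Itô isometry:
  Var( int_0^t f(s) dB_s ) = E[ (int_0^t f(s) dB_s)^2 ] = int_0^t f(s)^2 ds.
Here f(s) = 2*exp(s/2), so f(s)^2 = 4*exp(s). Integrate:
  int_0^t (4*exp(s)) ds = 4*exp(t) - 4.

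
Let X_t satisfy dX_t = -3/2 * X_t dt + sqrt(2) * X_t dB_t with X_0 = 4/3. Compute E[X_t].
E[X_t] = 4*exp(-3*t/2)/3

For GBM dX = mu X dt + sigma X dB with X_0 = x_0, apply Itô to Y = log X: dY = (mu - sigma^2/2) dt + sigma dB, so Y_t = log(x_0) + (mu - sigma^2/2) t + sigma B_t and hence X_t = x_0 * exp((mu - sigma^2/2) t + sigma B_t).
With mu = -3/2, sigma = sqrt(2), x_0 = 4/3, this gives:
  X_t = 4/3 * exp((-5/2) * t + (sqrt(2)) * B_t).
Since sigma*B_t ~ Normal(0, sigma^2 t), E[exp(sigma*B_t)] = exp(sigma^2 t / 2); so E[X_t] = x_0 * exp((mu - sigma^2/2) t) * exp(sigma^2 t / 2) = x_0 * exp(mu t) = 4*exp(-3*t/2)/3.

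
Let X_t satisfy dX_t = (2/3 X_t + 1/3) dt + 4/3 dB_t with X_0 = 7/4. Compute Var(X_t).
Var(X_t) = 4*exp(4*t/3)/3 - 4/3

The variance V(t) = Var(X_t) satisfies V'(t) = 2 a V(t) + c^2 with V(0) = 0 (drift coefficient is linear in X, diffusion is constant). With a = 2/3, c = 4/3, the solution is
  V(t) = (c^2 / (2 a)) * (exp(2 a t) - 1)
       = ((4/3)^2 / (2*(2/3))) * (exp((4/3) t) - 1)
       = 4*exp(4*t/3)/3 - 4/3.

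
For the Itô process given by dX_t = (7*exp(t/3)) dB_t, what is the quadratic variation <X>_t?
<X>_t = 147*exp(2*t/3)/2 - 147/2

For an Itô process dX_t = a(t) dt + b(t) dB_t, the quadratic variation is <X>_t = int_0^t b(s)^2 ds (the drift term does not contribute). Here b(s) = 7*exp(s/3), so
  b(s)^2 = 49*exp(2*s/3).
Integrating from 0 to t:
  <X>_t = int_0^t (49*exp(2*s/3)) ds = 147*exp(2*t/3)/2 - 147/2.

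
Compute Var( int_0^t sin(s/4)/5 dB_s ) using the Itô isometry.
Var = t/50 - sin(t/2)/25

The Itô integral of a deterministic integrand f(s) has mean 0 because each increment f(s) * (B_{s+ds} - B_s) has mean 0. By the Itô isometry:
  Var( int_0^t f(s) dB_s ) = E[ (int_0^t f(s) dB_s)^2 ] = int_0^t f(s)^2 ds.
Here f(s) = sin(s/4)/5, so f(s)^2 = sin(s/4)^2/25. Integrate:
  int_0^t (sin(s/4)^2/25) ds = t/50 - sin(t/2)/25.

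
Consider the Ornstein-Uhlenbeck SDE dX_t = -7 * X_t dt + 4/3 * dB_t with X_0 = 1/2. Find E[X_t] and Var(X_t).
E[X_t] = exp(-7*t)/2; Var(X_t) = 8/63 - 8*exp(-14*t)/63

The OU SDE dX = -theta X dt + sigma dB admits the integrating factor exp(theta t): d(exp(theta t) X_t) = sigma exp(theta t) dB_t. Integrating from 0 to t:
  X_t = x_0 * exp(-theta t) + sigma * int_0^t exp(-theta (t-s)) dB_s.
The Itô integral has mean 0 and (by the Itô isometry) variance sigma^2 * int_0^t exp(-2 theta (t - s)) ds = sigma^2 * (1 - exp(-2 theta t)) / (2 theta).
With theta = 7, sigma = 4/3, x_0 = 1/2:
  E[X_t] = 1/2 * exp(-7 t) = exp(-7*t)/2
  Var(X_t) = (4/3)^2 * (1 - exp(-2*7 t)) / (2 * 7) = 8/63 - 8*exp(-14*t)/63.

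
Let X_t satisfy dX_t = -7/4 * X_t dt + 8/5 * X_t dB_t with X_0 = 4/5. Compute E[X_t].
E[X_t] = 4*exp(-7*t/4)/5

For GBM dX = mu X dt + sigma X dB with X_0 = x_0, apply Itô to Y = log X: dY = (mu - sigma^2/2) dt + sigma dB, so Y_t = log(x_0) + (mu - sigma^2/2) t + sigma B_t and hence X_t = x_0 * exp((mu - sigma^2/2) t + sigma B_t).
With mu = -7/4, sigma = 8/5, x_0 = 4/5, this gives:
  X_t = 4/5 * exp((-303/100) * t + (8/5) * B_t).
Since sigma*B_t ~ Normal(0, sigma^2 t), E[exp(sigma*B_t)] = exp(sigma^2 t / 2); so E[X_t] = x_0 * exp((mu - sigma^2/2) t) * exp(sigma^2 t / 2) = x_0 * exp(mu t) = 4*exp(-7*t/4)/5.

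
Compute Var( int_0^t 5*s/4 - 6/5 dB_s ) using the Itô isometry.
Var = t*(625*t^2 - 1800*t + 1728)/1200

The Itô integral of a deterministic integrand f(s) has mean 0 because each increment f(s) * (B_{s+ds} - B_s) has mean 0. By the Itô isometry:
  Var( int_0^t f(s) dB_s ) = E[ (int_0^t f(s) dB_s)^2 ] = int_0^t f(s)^2 ds.
Here f(s) = 5*s/4 - 6/5, so f(s)^2 = (25*s - 24)^2/400. Integrate:
  int_0^t ((25*s - 24)^2/400) ds = t*(625*t^2 - 1800*t + 1728)/1200.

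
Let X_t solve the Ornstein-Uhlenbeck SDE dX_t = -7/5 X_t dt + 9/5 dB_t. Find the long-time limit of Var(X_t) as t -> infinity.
lim Var(X_t) = 81/70

The OU SDE dX = -theta X dt + sigma dB admits the integrating factor exp(theta t): d(exp(theta t) X_t) = sigma exp(theta t) dB_t. Integrating from 0 to t gives X_t = x_0 * exp(-theta t) + sigma * int_0^t exp(-theta (t-s)) dB_s for any initial x_0. The Itô integral has variance (by the Itô isometry) sigma^2 * int_0^t exp(-2 theta (t - s)) ds = sigma^2 * (1 - exp(-2 theta t)) / (2 theta), independent of x_0.
With theta = 7/5, sigma = 9/5:
  Var(X_t) = (9/5)^2 * (1 - exp(-2*7/5 t)) / (2 * 7/5) = 81/70 - 81*exp(-14*t/5)/70.
As t -> infinity, exp(-2*7/5 t) -> 0, so the stationary variance is sigma^2 / (2 theta) = 81/70.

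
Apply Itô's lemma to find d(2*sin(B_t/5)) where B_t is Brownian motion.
d(2*sin(B_t/5)) = (-sin(B_t/5)/25) dt + (2*cos(B_t/5)/5) dB_t

Itô's formula for f(B_t) gives d f(B_t) = f'(B_t) dB_t + (1/2) f''(B_t) dt. Compute derivatives of f(x) = 2*sin(x/5):
  f'(x)  = 2*cos(x/5)/5
  f''(x) = -2*sin(x/5)/25
Substitute x = B_t and multiply the f'' term by 1/2:
  drift     = (1/2) * (-2*sin(x/5)/25) evaluated at B_t = -sin(B_t/5)/25
  diffusion = (2*cos(x/5)/5) evaluated at B_t = 2*cos(B_t/5)/5
Therefore d(2*sin(B_t/5)) = (-sin(B_t/5)/25) dt + (2*cos(B_t/5)/5) dB_t.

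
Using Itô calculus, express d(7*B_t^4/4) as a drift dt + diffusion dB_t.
d(7*B_t^4/4) = (21*B_t^2/2) dt + (7*B_t^3) dB_t

Itô's formula for f(B_t) gives d f(B_t) = f'(B_t) dB_t + (1/2) f''(B_t) dt. Compute derivatives of f(x) = 7*x^4/4:
  f'(x)  = 7*x^3
  f''(x) = 21*x^2
Substitute x = B_t and multiply the f'' term by 1/2:
  drift     = (1/2) * (21*x^2) evaluated at B_t = 21*B_t^2/2
  diffusion = (7*x^3) evaluated at B_t = 7*B_t^3
Therefore d(7*B_t^4/4) = (21*B_t^2/2) dt + (7*B_t^3) dB_t.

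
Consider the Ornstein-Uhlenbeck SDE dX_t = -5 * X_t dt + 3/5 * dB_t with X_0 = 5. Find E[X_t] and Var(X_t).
E[X_t] = 5*exp(-5*t); Var(X_t) = 9/250 - 9*exp(-10*t)/250

The OU SDE dX = -theta X dt + sigma dB admits the integrating factor exp(theta t): d(exp(theta t) X_t) = sigma exp(theta t) dB_t. Integrating from 0 to t:
  X_t = x_0 * exp(-theta t) + sigma * int_0^t exp(-theta (t-s)) dB_s.
The Itô integral has mean 0 and (by the Itô isometry) variance sigma^2 * int_0^t exp(-2 theta (t - s)) ds = sigma^2 * (1 - exp(-2 theta t)) / (2 theta).
With theta = 5, sigma = 3/5, x_0 = 5:
  E[X_t] = 5 * exp(-5 t) = 5*exp(-5*t)
  Var(X_t) = (3/5)^2 * (1 - exp(-2*5 t)) / (2 * 5) = 9/250 - 9*exp(-10*t)/250.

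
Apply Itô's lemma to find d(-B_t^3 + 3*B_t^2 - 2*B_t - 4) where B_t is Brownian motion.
d(-B_t^3 + 3*B_t^2 - 2*B_t - 4) = (3 - 3*B_t) dt + (-3*B_t^2 + 6*B_t - 2) dB_t

Itô's formula for f(B_t) gives d f(B_t) = f'(B_t) dB_t + (1/2) f''(B_t) dt. Compute derivatives of f(x) = -x^3 + 3*x^2 - 2*x - 4:
  f'(x)  = -3*x^2 + 6*x - 2
  f''(x) = 6 - 6*x
Substitute x = B_t and multiply the f'' term by 1/2:
  drift     = (1/2) * (6 - 6*x) evaluated at B_t = 3 - 3*B_t
  diffusion = (-3*x^2 + 6*x - 2) evaluated at B_t = -3*B_t^2 + 6*B_t - 2
Therefore d(-B_t^3 + 3*B_t^2 - 2*B_t - 4) = (3 - 3*B_t) dt + (-3*B_t^2 + 6*B_t - 2) dB_t.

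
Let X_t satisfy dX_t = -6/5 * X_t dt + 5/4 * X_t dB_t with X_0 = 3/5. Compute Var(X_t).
Var(X_t) = (9*exp(25*t/16) - 9)*exp(-12*t/5)/25

For GBM dX = mu X dt + sigma X dB with X_0 = x_0, apply Itô to Y = log X: dY = (mu - sigma^2/2) dt + sigma dB, so Y_t = log(x_0) + (mu - sigma^2/2) t + sigma B_t and hence X_t = x_0 * exp((mu - sigma^2/2) t + sigma B_t).
With mu = -6/5, sigma = 5/4, x_0 = 3/5, this gives:
  X_t = 3/5 * exp((-317/160) * t + (5/4) * B_t).
Since sigma*B_t ~ Normal(0, sigma^2 t), E[exp(sigma*B_t)] = exp(sigma^2 t / 2); so E[X_t] = x_0 * exp((mu - sigma^2/2) t) * exp(sigma^2 t / 2) = x_0 * exp(mu t) = 3*exp(-6*t/5)/5.
Var(X_t) = E[X_t^2] - (E[X_t])^2 = x_0^2 * exp(2 mu t) * (exp(sigma^2 t) - 1) = (9*exp(25*t/16) - 9)*exp(-12*t/5)/25.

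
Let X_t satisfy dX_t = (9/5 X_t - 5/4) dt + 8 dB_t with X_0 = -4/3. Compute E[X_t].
E[X_t] = 25/36 - 73*exp(9*t/5)/36

Taking expectations and using E[dB_t] = 0, the mean m(t) = E[X_t] satisfies the ODE m'(t) = a m(t) + b with m(0) = x_0. With a = 9/5, b = -5/4, x_0 = -4/3, the solution is
  m(t) = x_0 * exp(a t) + (b/a) * (exp(a t) - 1)
       = (-4/3) * exp((9/5) t) + ((-5/4)/(9/5)) * (exp((9/5) t) - 1)
       = 25/36 - 73*exp(9*t/5)/36.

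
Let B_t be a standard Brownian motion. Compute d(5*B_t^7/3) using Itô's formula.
d(5*B_t^7/3) = (35*B_t^5) dt + (35*B_t^6/3) dB_t

Itô's formula for f(B_t) gives d f(B_t) = f'(B_t) dB_t + (1/2) f''(B_t) dt. Compute derivatives of f(x) = 5*x^7/3:
  f'(x)  = 35*x^6/3
  f''(x) = 70*x^5
Substitute x = B_t and multiply the f'' term by 1/2:
  drift     = (1/2) * (70*x^5) evaluated at B_t = 35*B_t^5
  diffusion = (35*x^6/3) evaluated at B_t = 35*B_t^6/3
Therefore d(5*B_t^7/3) = (35*B_t^5) dt + (35*B_t^6/3) dB_t.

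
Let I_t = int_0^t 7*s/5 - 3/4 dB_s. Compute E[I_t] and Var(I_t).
E[I_t] = 0; Var(I_t) = t*(784*t^2 - 1260*t + 675)/1200

The Itô integral of a deterministic integrand f(s) has mean 0 because each increment f(s) * (B_{s+ds} - B_s) has mean 0. By the Itô isometry:
  Var( int_0^t f(s) dB_s ) = E[ (int_0^t f(s) dB_s)^2 ] = int_0^t f(s)^2 ds.
Here f(s) = 7*s/5 - 3/4, so f(s)^2 = (28*s - 15)^2/400. Integrate:
  int_0^t ((28*s - 15)^2/400) ds = t*(784*t^2 - 1260*t + 675)/1200.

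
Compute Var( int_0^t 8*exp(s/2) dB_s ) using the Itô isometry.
Var = 64*exp(t) - 64

The Itô integral of a deterministic integrand f(s) has mean 0 because each increment f(s) * (B_{s+ds} - B_s) has mean 0. By the Itô isometry:
  Var( int_0^t f(s) dB_s ) = E[ (int_0^t f(s) dB_s)^2 ] = int_0^t f(s)^2 ds.
Here f(s) = 8*exp(s/2), so f(s)^2 = 64*exp(s). Integrate:
  int_0^t (64*exp(s)) ds = 64*exp(t) - 64.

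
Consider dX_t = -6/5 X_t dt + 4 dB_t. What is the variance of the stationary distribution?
lim Var(X_t) = 20/3

The OU SDE dX = -theta X dt + sigma dB admits the integrating factor exp(theta t): d(exp(theta t) X_t) = sigma exp(theta t) dB_t. Integrating from 0 to t gives X_t = x_0 * exp(-theta t) + sigma * int_0^t exp(-theta (t-s)) dB_s for any initial x_0. The Itô integral has variance (by the Itô isometry) sigma^2 * int_0^t exp(-2 theta (t - s)) ds = sigma^2 * (1 - exp(-2 theta t)) / (2 theta), independent of x_0.
With theta = 6/5, sigma = 4:
  Var(X_t) = (4)^2 * (1 - exp(-2*6/5 t)) / (2 * 6/5) = 20/3 - 20*exp(-12*t/5)/3.
As t -> infinity, exp(-2*6/5 t) -> 0, so the stationary variance is sigma^2 / (2 theta) = 20/3.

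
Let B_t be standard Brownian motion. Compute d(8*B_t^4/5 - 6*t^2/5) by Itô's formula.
d(8*B_t^4/5 - 6*t^2/5) = (48*B_t^2/5 - 12*t/5) dt + (32*B_t^3/5) dB_t

Itô's formula for f(t, x): d f(t, B_t) = (f_t + (1/2) f_xx) dt + f_x dB_t. Compute partials of f(t, x) = -6*t^2/5 + 8*x^4/5:
  f_t(t,x)  = -12*t/5
  f_x(t,x)  = 32*x^3/5
  f_xx(t,x) = 96*x^2/5
Assemble drift = f_t + (1/2) f_xx = -12*t/5 + 48*x^2/5 and diffusion = f_x = 32*x^3/5. Substituting x = B_t:
  d(8*B_t^4/5 - 6*t^2/5) = (48*B_t^2/5 - 12*t/5) dt + (32*B_t^3/5) dB_t.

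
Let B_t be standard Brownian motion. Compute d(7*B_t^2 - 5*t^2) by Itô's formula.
d(7*B_t^2 - 5*t^2) = (7 - 10*t) dt + (14*B_t) dB_t

Itô's formula for f(t, x): d f(t, B_t) = (f_t + (1/2) f_xx) dt + f_x dB_t. Compute partials of f(t, x) = -5*t^2 + 7*x^2:
  f_t(t,x)  = -10*t
  f_x(t,x)  = 14*x
  f_xx(t,x) = 14
Assemble drift = f_t + (1/2) f_xx = 7 - 10*t and diffusion = f_x = 14*x. Substituting x = B_t:
  d(7*B_t^2 - 5*t^2) = (7 - 10*t) dt + (14*B_t) dB_t.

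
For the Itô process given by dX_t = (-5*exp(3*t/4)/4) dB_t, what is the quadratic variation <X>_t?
<X>_t = 25*exp(3*t/2)/24 - 25/24

For an Itô process dX_t = a(t) dt + b(t) dB_t, the quadratic variation is <X>_t = int_0^t b(s)^2 ds (the drift term does not contribute). Here b(s) = -5*exp(3*s/4)/4, so
  b(s)^2 = 25*exp(3*s/2)/16.
Integrating from 0 to t:
  <X>_t = int_0^t (25*exp(3*s/2)/16) ds = 25*exp(3*t/2)/24 - 25/24.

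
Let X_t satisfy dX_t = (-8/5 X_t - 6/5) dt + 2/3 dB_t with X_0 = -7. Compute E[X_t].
E[X_t] = -3/4 - 25*exp(-8*t/5)/4

Taking expectations and using E[dB_t] = 0, the mean m(t) = E[X_t] satisfies the ODE m'(t) = a m(t) + b with m(0) = x_0. With a = -8/5, b = -6/5, x_0 = -7, the solution is
  m(t) = x_0 * exp(a t) + (b/a) * (exp(a t) - 1)
       = (-7) * exp((-8/5) t) + ((-6/5)/(-8/5)) * (exp((-8/5) t) - 1)
       = -3/4 - 25*exp(-8*t/5)/4.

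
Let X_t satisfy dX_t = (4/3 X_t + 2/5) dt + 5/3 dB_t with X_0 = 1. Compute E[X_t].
E[X_t] = 13*exp(4*t/3)/10 - 3/10

Taking expectations and using E[dB_t] = 0, the mean m(t) = E[X_t] satisfies the ODE m'(t) = a m(t) + b with m(0) = x_0. With a = 4/3, b = 2/5, x_0 = 1, the solution is
  m(t) = x_0 * exp(a t) + (b/a) * (exp(a t) - 1)
       = 1 * exp((4/3) t) + ((2/5)/(4/3)) * (exp((4/3) t) - 1)
       = 13*exp(4*t/3)/10 - 3/10.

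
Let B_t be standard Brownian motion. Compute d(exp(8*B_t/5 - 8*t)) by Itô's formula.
d(exp(8*B_t/5 - 8*t)) = (-168*exp(8*B_t/5 - 8*t)/25) dt + (8*exp(8*B_t/5 - 8*t)/5) dB_t

Itô's formula for f(t, x): d f(t, B_t) = (f_t + (1/2) f_xx) dt + f_x dB_t. Compute partials of f(t, x) = exp(-8*t + 8*x/5):
  f_t(t,x)  = -8*exp(-8*t + 8*x/5)
  f_x(t,x)  = 8*exp(-8*t + 8*x/5)/5
  f_xx(t,x) = 64*exp(-8*t + 8*x/5)/25
Assemble drift = f_t + (1/2) f_xx = -168*exp(-8*t + 8*x/5)/25 and diffusion = f_x = 8*exp(-8*t + 8*x/5)/5. Substituting x = B_t:
  d(exp(8*B_t/5 - 8*t)) = (-168*exp(8*B_t/5 - 8*t)/25) dt + (8*exp(8*B_t/5 - 8*t)/5) dB_t.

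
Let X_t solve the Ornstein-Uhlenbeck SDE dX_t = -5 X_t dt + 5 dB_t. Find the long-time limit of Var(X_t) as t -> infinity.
lim Var(X_t) = 5/2

The OU SDE dX = -theta X dt + sigma dB admits the integrating factor exp(theta t): d(exp(theta t) X_t) = sigma exp(theta t) dB_t. Integrating from 0 to t gives X_t = x_0 * exp(-theta t) + sigma * int_0^t exp(-theta (t-s)) dB_s for any initial x_0. The Itô integral has variance (by the Itô isometry) sigma^2 * int_0^t exp(-2 theta (t - s)) ds = sigma^2 * (1 - exp(-2 theta t)) / (2 theta), independent of x_0.
With theta = 5, sigma = 5:
  Var(X_t) = (5)^2 * (1 - exp(-2*5 t)) / (2 * 5) = 5/2 - 5*exp(-10*t)/2.
As t -> infinity, exp(-2*5 t) -> 0, so the stationary variance is sigma^2 / (2 theta) = 5/2.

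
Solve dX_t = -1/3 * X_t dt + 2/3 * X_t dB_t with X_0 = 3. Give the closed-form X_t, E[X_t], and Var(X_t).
X_t = 3 * exp((-5/9) t + (2/3) B_t); E[X_t] = 3*exp(-t/3); Var(X_t) = (9*exp(4*t/9) - 9)*exp(-2*t/3)

For GBM dX = mu X dt + sigma X dB with X_0 = x_0, apply Itô to Y = log X: dY = (mu - sigma^2/2) dt + sigma dB, so Y_t = log(x_0) + (mu - sigma^2/2) t + sigma B_t and hence X_t = x_0 * exp((mu - sigma^2/2) t + sigma B_t).
With mu = -1/3, sigma = 2/3, x_0 = 3, this gives:
  X_t = 3 * exp((-5/9) * t + (2/3) * B_t).
Since sigma*B_t ~ Normal(0, sigma^2 t), E[exp(sigma*B_t)] = exp(sigma^2 t / 2); so E[X_t] = x_0 * exp((mu - sigma^2/2) t) * exp(sigma^2 t / 2) = x_0 * exp(mu t) = 3*exp(-t/3).
Var(X_t) = E[X_t^2] - (E[X_t])^2 = x_0^2 * exp(2 mu t) * (exp(sigma^2 t) - 1) = (9*exp(4*t/9) - 9)*exp(-2*t/3).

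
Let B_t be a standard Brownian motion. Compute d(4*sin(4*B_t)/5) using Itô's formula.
d(4*sin(4*B_t)/5) = (-32*sin(4*B_t)/5) dt + (16*cos(4*B_t)/5) dB_t

Itô's formula for f(B_t) gives d f(B_t) = f'(B_t) dB_t + (1/2) f''(B_t) dt. Compute derivatives of f(x) = 4*sin(4*x)/5:
  f'(x)  = 16*cos(4*x)/5
  f''(x) = -64*sin(4*x)/5
Substitute x = B_t and multiply the f'' term by 1/2:
  drift     = (1/2) * (-64*sin(4*x)/5) evaluated at B_t = -32*sin(4*B_t)/5
  diffusion = (16*cos(4*x)/5) evaluated at B_t = 16*cos(4*B_t)/5
Therefore d(4*sin(4*B_t)/5) = (-32*sin(4*B_t)/5) dt + (16*cos(4*B_t)/5) dB_t.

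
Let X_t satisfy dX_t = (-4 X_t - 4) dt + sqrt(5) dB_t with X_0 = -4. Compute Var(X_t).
Var(X_t) = 5/8 - 5*exp(-8*t)/8

The variance V(t) = Var(X_t) satisfies V'(t) = 2 a V(t) + c^2 with V(0) = 0 (drift coefficient is linear in X, diffusion is constant). With a = -4, c = sqrt(5), the solution is
  V(t) = (c^2 / (2 a)) * (exp(2 a t) - 1)
       = (sqrt(5)^2 / (2*(-4))) * (exp((-8) t) - 1)
       = 5/8 - 5*exp(-8*t)/8.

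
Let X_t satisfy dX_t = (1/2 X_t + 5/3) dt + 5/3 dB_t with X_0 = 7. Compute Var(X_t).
Var(X_t) = 25*exp(t)/9 - 25/9

The variance V(t) = Var(X_t) satisfies V'(t) = 2 a V(t) + c^2 with V(0) = 0 (drift coefficient is linear in X, diffusion is constant). With a = 1/2, c = 5/3, the solution is
  V(t) = (c^2 / (2 a)) * (exp(2 a t) - 1)
       = ((5/3)^2 / (2*(1/2))) * (exp(1 t) - 1)
       = 25*exp(t)/9 - 25/9.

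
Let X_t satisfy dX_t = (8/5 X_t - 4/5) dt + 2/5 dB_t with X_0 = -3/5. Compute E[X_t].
E[X_t] = 1/2 - 11*exp(8*t/5)/10

Taking expectations and using E[dB_t] = 0, the mean m(t) = E[X_t] satisfies the ODE m'(t) = a m(t) + b with m(0) = x_0. With a = 8/5, b = -4/5, x_0 = -3/5, the solution is
  m(t) = x_0 * exp(a t) + (b/a) * (exp(a t) - 1)
       = (-3/5) * exp((8/5) t) + ((-4/5)/(8/5)) * (exp((8/5) t) - 1)
       = 1/2 - 11*exp(8*t/5)/10.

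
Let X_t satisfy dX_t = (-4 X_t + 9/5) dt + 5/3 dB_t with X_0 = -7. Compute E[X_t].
E[X_t] = 9/20 - 149*exp(-4*t)/20

Taking expectations and using E[dB_t] = 0, the mean m(t) = E[X_t] satisfies the ODE m'(t) = a m(t) + b with m(0) = x_0. With a = -4, b = 9/5, x_0 = -7, the solution is
  m(t) = x_0 * exp(a t) + (b/a) * (exp(a t) - 1)
       = (-7) * exp((-4) t) + ((9/5)/(-4)) * (exp((-4) t) - 1)
       = 9/20 - 149*exp(-4*t)/20.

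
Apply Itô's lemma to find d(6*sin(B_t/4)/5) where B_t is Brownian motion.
d(6*sin(B_t/4)/5) = (-3*sin(B_t/4)/80) dt + (3*cos(B_t/4)/10) dB_t

Itô's formula for f(B_t) gives d f(B_t) = f'(B_t) dB_t + (1/2) f''(B_t) dt. Compute derivatives of f(x) = 6*sin(x/4)/5:
  f'(x)  = 3*cos(x/4)/10
  f''(x) = -3*sin(x/4)/40
Substitute x = B_t and multiply the f'' term by 1/2:
  drift     = (1/2) * (-3*sin(x/4)/40) evaluated at B_t = -3*sin(B_t/4)/80
  diffusion = (3*cos(x/4)/10) evaluated at B_t = 3*cos(B_t/4)/10
Therefore d(6*sin(B_t/4)/5) = (-3*sin(B_t/4)/80) dt + (3*cos(B_t/4)/10) dB_t.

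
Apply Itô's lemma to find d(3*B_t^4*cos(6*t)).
d(3*B_t^4*cos(6*t)) = (18*B_t^2*(-B_t^2*sin(6*t) + cos(6*t))) dt + (12*B_t^3*cos(6*t)) dB_t

Itô's formula for f(t, x): d f(t, B_t) = (f_t + (1/2) f_xx) dt + f_x dB_t. Compute partials of f(t, x) = 3*x^4*cos(6*t):
  f_t(t,x)  = -18*x^4*sin(6*t)
  f_x(t,x)  = 12*x^3*cos(6*t)
  f_xx(t,x) = 36*x^2*cos(6*t)
Assemble drift = f_t + (1/2) f_xx = 18*x^2*(-x^2*sin(6*t) + cos(6*t)) and diffusion = f_x = 12*x^3*cos(6*t). Substituting x = B_t:
  d(3*B_t^4*cos(6*t)) = (18*B_t^2*(-B_t^2*sin(6*t) + cos(6*t))) dt + (12*B_t^3*cos(6*t)) dB_t.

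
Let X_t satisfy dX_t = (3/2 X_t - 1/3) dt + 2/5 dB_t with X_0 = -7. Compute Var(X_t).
Var(X_t) = 4*exp(3*t)/75 - 4/75

The variance V(t) = Var(X_t) satisfies V'(t) = 2 a V(t) + c^2 with V(0) = 0 (drift coefficient is linear in X, diffusion is constant). With a = 3/2, c = 2/5, the solution is
  V(t) = (c^2 / (2 a)) * (exp(2 a t) - 1)
       = ((2/5)^2 / (2*(3/2))) * (exp(3 t) - 1)
       = 4*exp(3*t)/75 - 4/75.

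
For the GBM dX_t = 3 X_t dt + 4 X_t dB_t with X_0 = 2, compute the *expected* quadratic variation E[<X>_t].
E[<X>_t] = 32*exp(22*t)/11 - 32/11

<X>_t = int_0^t (4 * X_s)^2 ds. Taking expectation inside the integral: E[<X>_t] = 4^2 * int_0^t E[X_s^2] ds. For GBM, E[X_s^2] = x_0^2 * exp((2 mu + sigma^2) s). Integrating:
  E[<X>_t] = 4^2 * 2^2 * (exp((2*3 + 4^2) t) - 1) / (2*3 + 4^2)
           = 4^2 * 2^2 * (exp(22 t) - 1) / 22 = 32*exp(22*t)/11 - 32/11.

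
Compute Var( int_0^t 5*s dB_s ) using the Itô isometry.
Var = 25*t^3/3

The Itô integral of a deterministic integrand f(s) has mean 0 because each increment f(s) * (B_{s+ds} - B_s) has mean 0. By the Itô isometry:
  Var( int_0^t f(s) dB_s ) = E[ (int_0^t f(s) dB_s)^2 ] = int_0^t f(s)^2 ds.
Here f(s) = 5*s, so f(s)^2 = 25*s^2. Integrate:
  int_0^t (25*s^2) ds = 25*t^3/3.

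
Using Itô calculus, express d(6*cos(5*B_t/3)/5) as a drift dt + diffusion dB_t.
d(6*cos(5*B_t/3)/5) = (-5*cos(5*B_t/3)/3) dt + (-2*sin(5*B_t/3)) dB_t

Itô's formula for f(B_t) gives d f(B_t) = f'(B_t) dB_t + (1/2) f''(B_t) dt. Compute derivatives of f(x) = 6*cos(5*x/3)/5:
  f'(x)  = -2*sin(5*x/3)
  f''(x) = -10*cos(5*x/3)/3
Substitute x = B_t and multiply the f'' term by 1/2:
  drift     = (1/2) * (-10*cos(5*x/3)/3) evaluated at B_t = -5*cos(5*B_t/3)/3
  diffusion = (-2*sin(5*x/3)) evaluated at B_t = -2*sin(5*B_t/3)
Therefore d(6*cos(5*B_t/3)/5) = (-5*cos(5*B_t/3)/3) dt + (-2*sin(5*B_t/3)) dB_t.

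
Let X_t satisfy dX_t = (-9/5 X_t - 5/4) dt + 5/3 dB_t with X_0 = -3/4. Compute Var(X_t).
Var(X_t) = 125/162 - 125*exp(-18*t/5)/162

The variance V(t) = Var(X_t) satisfies V'(t) = 2 a V(t) + c^2 with V(0) = 0 (drift coefficient is linear in X, diffusion is constant). With a = -9/5, c = 5/3, the solution is
  V(t) = (c^2 / (2 a)) * (exp(2 a t) - 1)
       = ((5/3)^2 / (2*(-9/5))) * (exp((-18/5) t) - 1)
       = 125/162 - 125*exp(-18*t/5)/162.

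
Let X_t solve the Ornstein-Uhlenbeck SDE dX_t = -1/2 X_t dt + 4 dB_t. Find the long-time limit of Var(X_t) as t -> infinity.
lim Var(X_t) = 16

The OU SDE dX = -theta X dt + sigma dB admits the integrating factor exp(theta t): d(exp(theta t) X_t) = sigma exp(theta t) dB_t. Integrating from 0 to t gives X_t = x_0 * exp(-theta t) + sigma * int_0^t exp(-theta (t-s)) dB_s for any initial x_0. The Itô integral has variance (by the Itô isometry) sigma^2 * int_0^t exp(-2 theta (t - s)) ds = sigma^2 * (1 - exp(-2 theta t)) / (2 theta), independent of x_0.
With theta = 1/2, sigma = 4:
  Var(X_t) = (4)^2 * (1 - exp(-2*1/2 t)) / (2 * 1/2) = 16 - 16*exp(-t).
As t -> infinity, exp(-2*1/2 t) -> 0, so the stationary variance is sigma^2 / (2 theta) = 16.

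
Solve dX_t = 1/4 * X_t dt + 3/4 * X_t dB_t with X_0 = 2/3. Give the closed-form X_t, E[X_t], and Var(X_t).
X_t = 2/3 * exp((-1/32) t + (3/4) B_t); E[X_t] = 2*exp(t/4)/3; Var(X_t) = 4*(exp(9*t/16) - 1)*exp(t/2)/9

For GBM dX = mu X dt + sigma X dB with X_0 = x_0, apply Itô to Y = log X: dY = (mu - sigma^2/2) dt + sigma dB, so Y_t = log(x_0) + (mu - sigma^2/2) t + sigma B_t and hence X_t = x_0 * exp((mu - sigma^2/2) t + sigma B_t).
With mu = 1/4, sigma = 3/4, x_0 = 2/3, this gives:
  X_t = 2/3 * exp((-1/32) * t + (3/4) * B_t).
Since sigma*B_t ~ Normal(0, sigma^2 t), E[exp(sigma*B_t)] = exp(sigma^2 t / 2); so E[X_t] = x_0 * exp((mu - sigma^2/2) t) * exp(sigma^2 t / 2) = x_0 * exp(mu t) = 2*exp(t/4)/3.
Var(X_t) = E[X_t^2] - (E[X_t])^2 = x_0^2 * exp(2 mu t) * (exp(sigma^2 t) - 1) = 4*(exp(9*t/16) - 1)*exp(t/2)/9.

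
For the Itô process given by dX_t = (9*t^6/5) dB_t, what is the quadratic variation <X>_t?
<X>_t = 81*t^13/325

For an Itô process dX_t = a(t) dt + b(t) dB_t, the quadratic variation is <X>_t = int_0^t b(s)^2 ds (the drift term does not contribute). Here b(s) = 9*s^6/5, so
  b(s)^2 = 81*s^12/25.
Integrating from 0 to t:
  <X>_t = int_0^t (81*s^12/25) ds = 81*t^13/325.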